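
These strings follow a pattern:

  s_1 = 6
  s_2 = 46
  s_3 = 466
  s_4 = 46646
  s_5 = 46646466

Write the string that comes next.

This is a Fibonacci-style word recurrence s(k) = s(k−1)·s(k−2): e.g. 46·6 = 466.
The next term joins 46646466 and 46646.

4664646646646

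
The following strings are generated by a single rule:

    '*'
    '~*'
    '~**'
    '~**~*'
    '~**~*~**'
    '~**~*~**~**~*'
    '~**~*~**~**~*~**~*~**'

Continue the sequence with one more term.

Each term (from the third on) is the previous term followed by the one before it: term 3 = ~*·* = ~**.
The next term joins ~**~*~**~**~*~**~*~** and ~**~*~**~**~*.

~**~*~**~**~*~**~*~**~**~*~**~**~*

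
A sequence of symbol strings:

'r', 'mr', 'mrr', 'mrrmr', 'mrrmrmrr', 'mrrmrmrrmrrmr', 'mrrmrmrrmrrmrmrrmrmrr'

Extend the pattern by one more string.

mrrmrmrrmrrmrmrrmrmrrmrrmrmrrmrrmr

This is a Fibonacci-style word recurrence s(k) = s(k−1)·s(k−2): e.g. mr·r = mrr.
So term 8 is mrrmrmrrmrrmrmrrmrmrr·mrrmrmrrmrrmr.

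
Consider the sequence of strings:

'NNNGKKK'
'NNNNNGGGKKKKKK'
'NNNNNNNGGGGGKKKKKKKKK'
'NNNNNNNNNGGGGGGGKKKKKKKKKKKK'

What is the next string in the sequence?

Term n consists of 2n+1 N's, followed by 2n-1 G's, followed by 3n K's (n = 1, 2, …).
Setting n = 5 gives 11, 9, 15 characters in each block.

NNNNNNNNNNNGGGGGGGGGKKKKKKKKKKKKKKK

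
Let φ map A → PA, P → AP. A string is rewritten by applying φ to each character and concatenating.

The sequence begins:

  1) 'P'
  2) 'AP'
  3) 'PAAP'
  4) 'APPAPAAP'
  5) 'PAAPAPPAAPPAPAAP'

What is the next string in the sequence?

APPAPAAPPAAPAPPAPAAPAPPAAPPAPAAP

Replace each of the 16 characters of PAAPAPPAAPPAPAAP in place — AP PA PA AP PA AP AP PA PA AP AP PA AP PA PA AP — and concatenate.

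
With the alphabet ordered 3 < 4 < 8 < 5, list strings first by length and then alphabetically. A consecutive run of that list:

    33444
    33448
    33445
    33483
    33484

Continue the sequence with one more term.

33488

The successor of 33484 increments the rightmost position that isn't already 5 and resets every position after it to 3.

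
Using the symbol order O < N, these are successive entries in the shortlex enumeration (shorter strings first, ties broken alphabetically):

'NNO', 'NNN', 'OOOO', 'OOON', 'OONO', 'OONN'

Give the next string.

Treat OONN as a base-2 numeral over the given alphabet and add one, carrying through any trailing N's.

ONOO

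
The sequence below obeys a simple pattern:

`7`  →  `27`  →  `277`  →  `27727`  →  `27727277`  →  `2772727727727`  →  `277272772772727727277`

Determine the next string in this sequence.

2772727727727277272772772727727727

Each term (from the third on) is the previous term followed by the one before it: term 3 = 27·7 = 277.
Continuing: 277272772772727727277 · 2772727727727 gives term 8.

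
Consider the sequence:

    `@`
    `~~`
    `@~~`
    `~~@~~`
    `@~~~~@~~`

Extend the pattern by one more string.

This is a Fibonacci-style word recurrence s(k) = s(k−2)·s(k−1): e.g. @·~~ = @~~.
Continuing: ~~@~~ · @~~~~@~~ gives term 6.

~~@~~@~~~~@~~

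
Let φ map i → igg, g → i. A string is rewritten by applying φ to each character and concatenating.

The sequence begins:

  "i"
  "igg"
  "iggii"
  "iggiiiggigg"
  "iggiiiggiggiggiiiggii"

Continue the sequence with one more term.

iggiiiggiggiggiiiggiiiggiiiggiggiggiiiggigg

Replace each of the 21 characters of iggiiiggiggiggiiiggii in place — igg i i igg igg igg i i igg i i igg i i igg igg igg i i igg igg — and concatenate.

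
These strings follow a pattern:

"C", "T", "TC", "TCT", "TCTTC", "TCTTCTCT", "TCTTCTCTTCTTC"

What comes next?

TCTTCTCTTCTTCTCTTCTCT

From term 3 onward, concatenate the last term with the second-to-last: T·C = TC, TC·T = TCT, …
Continuing: TCTTCTCTTCTTC · TCTTCTCT gives term 8.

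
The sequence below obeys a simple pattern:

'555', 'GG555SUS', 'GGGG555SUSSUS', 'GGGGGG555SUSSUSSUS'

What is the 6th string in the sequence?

GGGGGGGGGG555SUSSUSSUSSUSSUS

Every step adds GG to the front and SUS to the end of the previous string.
From GGGGGG555SUSSUSSUS, 2 further steps: GGGGGG555SUSSUSSUS → GGGGGGGG555SUSSUSSUSSUS → (answer).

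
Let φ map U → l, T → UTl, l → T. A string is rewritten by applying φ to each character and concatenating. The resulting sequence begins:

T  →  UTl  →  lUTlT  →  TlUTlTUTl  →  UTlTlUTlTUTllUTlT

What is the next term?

lUTlTUTlTlUTlTUTllUTlTTlUTlTUTl

Applying the rule to each of the 17 symbols of UTlTlUTlTUTllUTlT gives the pieces l UTl T UTl T l UTl T UTl l UTl T T l UTl T UTl, which concatenate to the answer.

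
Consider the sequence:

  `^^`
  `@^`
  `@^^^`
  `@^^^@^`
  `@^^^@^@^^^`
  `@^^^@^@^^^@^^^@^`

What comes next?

From term 3 onward, concatenate the last term with the second-to-last: @^·^^ = @^^^, @^^^·@^ = @^^^@^, …
The next term joins @^^^@^@^^^@^^^@^ and @^^^@^@^^^.

@^^^@^@^^^@^^^@^@^^^@^@^^^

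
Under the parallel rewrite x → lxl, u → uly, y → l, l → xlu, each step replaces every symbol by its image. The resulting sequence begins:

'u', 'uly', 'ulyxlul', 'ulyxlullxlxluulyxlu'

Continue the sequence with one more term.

φ(ulyxlullxlxluulyxlu) expands symbol-by-symbol to uly xlu l lxl xlu uly xlu xlu lxl xlu lxl xlu uly uly xlu l lxl xlu uly; joining the 19 pieces gives the next term.

ulyxlullxlxluulyxluxlulxlxlulxlxluulyulyxlullxlxluuly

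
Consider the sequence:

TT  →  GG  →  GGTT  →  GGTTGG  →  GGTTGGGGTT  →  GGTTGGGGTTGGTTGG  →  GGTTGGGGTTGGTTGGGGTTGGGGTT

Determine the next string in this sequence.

GGTTGGGGTTGGTTGGGGTTGGGGTTGGTTGGGGTTGGTTGG

This is a Fibonacci-style word recurrence s(k) = s(k−1)·s(k−2): e.g. GG·TT = GGTT.
Continuing: GGTTGGGGTTGGTTGGGGTTGGGGTT · GGTTGGGGTTGGTTGG gives term 8.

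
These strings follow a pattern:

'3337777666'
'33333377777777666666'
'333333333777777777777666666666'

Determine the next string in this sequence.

3333333333337777777777777777666666666666

The n-th term is 3n 3's then 4n 7's then 3n 6's (n = 1, 2, …).
Setting n = 4 gives 12, 16, 12 characters in each block.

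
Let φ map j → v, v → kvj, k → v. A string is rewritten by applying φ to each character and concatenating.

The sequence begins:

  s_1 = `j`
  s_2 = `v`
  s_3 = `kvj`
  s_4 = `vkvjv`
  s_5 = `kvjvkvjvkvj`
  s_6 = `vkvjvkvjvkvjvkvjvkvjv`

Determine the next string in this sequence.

Rewriting the 21 symbols of vkvjvkvjvkvjvkvjvkvjv one by one yields kvj v kvj v kvj v kvj v kvj v kvj v kvj v kvj v kvj v kvj v kvj; concatenated:

kvjvkvjvkvjvkvjvkvjvkvjvkvjvkvjvkvjvkvjvkvj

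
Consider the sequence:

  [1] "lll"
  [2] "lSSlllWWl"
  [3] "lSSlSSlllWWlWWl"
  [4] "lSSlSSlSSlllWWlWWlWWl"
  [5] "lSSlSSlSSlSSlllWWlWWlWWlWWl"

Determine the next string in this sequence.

Each term wraps the previous one in lSS on the left and WWl on the right.
Applying this once more to lSSlSSlSSlSSlllWWlWWlWWlWWl:

lSSlSSlSSlSSlSSlllWWlWWlWWlWWlWWl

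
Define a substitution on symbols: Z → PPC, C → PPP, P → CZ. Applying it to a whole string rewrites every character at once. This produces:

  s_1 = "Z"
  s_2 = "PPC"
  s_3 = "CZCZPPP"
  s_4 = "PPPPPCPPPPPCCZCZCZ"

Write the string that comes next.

Rewriting the 18 symbols of PPPPPCPPPPPCCZCZCZ one by one yields CZ CZ CZ CZ CZ PPP CZ CZ CZ CZ CZ PPP PPP PPC PPP PPC PPP PPC; concatenated:

CZCZCZCZCZPPPCZCZCZCZCZPPPPPPPPCPPPPPCPPPPPC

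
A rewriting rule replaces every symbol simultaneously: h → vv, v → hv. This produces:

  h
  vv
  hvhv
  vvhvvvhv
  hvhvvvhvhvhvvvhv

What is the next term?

φ(hvhvvvhvhvhvvvhv) expands symbol-by-symbol to vv hv vv hv hv hv vv hv vv hv vv hv hv hv vv hv; joining the 16 pieces gives the next term.

vvhvvvhvhvhvvvhvvvhvvvhvhvhvvvhv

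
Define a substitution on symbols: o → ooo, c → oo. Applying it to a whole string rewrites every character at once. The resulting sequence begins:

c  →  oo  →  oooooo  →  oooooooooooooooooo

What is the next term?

oooooooooooooooooooooooooooooooooooooooooooooooooooooo

φ(oooooooooooooooooo) expands symbol-by-symbol to ooo ooo ooo ooo ooo ooo ooo ooo ooo ooo ooo ooo ooo ooo ooo ooo ooo ooo; joining the 18 pieces gives the next term.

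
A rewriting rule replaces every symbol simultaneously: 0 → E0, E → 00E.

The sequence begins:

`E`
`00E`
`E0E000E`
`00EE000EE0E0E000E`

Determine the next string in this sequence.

φ(00EE000EE0E0E000E) expands symbol-by-symbol to E0 E0 00E 00E E0 E0 E0 00E 00E E0 00E E0 00E E0 E0 E0 00E; joining the 17 pieces gives the next term.

E0E000E00EE0E0E000E00EE000EE000EE0E0E000E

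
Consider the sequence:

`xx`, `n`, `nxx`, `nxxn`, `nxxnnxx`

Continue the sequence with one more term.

From term 3 onward, concatenate the last term with the second-to-last: n·xx = nxx, nxx·n = nxxn, …
The next term joins nxxnnxx and nxxn.

nxxnnxxnxxn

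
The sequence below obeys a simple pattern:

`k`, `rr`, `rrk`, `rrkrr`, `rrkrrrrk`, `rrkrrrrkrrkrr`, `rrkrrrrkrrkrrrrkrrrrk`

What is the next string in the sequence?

rrkrrrrkrrkrrrrkrrrrkrrkrrrrkrrkrr

Each term (from the third on) is the previous term followed by the one before it: term 3 = rr·k = rrk.
So term 8 is rrkrrrrkrrkrrrrkrrrrk·rrkrrrrkrrkrr.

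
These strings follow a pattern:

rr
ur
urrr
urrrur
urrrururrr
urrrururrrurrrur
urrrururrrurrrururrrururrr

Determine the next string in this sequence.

Each term (from the third on) is the previous term followed by the one before it: term 3 = ur·rr = urrr.
The next term joins urrrururrrurrrururrrururrr and urrrururrrurrrur.

urrrururrrurrrururrrururrrurrrururrrurrrur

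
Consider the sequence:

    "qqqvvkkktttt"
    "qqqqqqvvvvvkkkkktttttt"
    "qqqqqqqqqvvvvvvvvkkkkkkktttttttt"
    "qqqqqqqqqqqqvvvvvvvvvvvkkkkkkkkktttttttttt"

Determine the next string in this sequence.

The n-th term is 3n q's then 3n-1 v's then 2n+1 k's then 2n+2 t's (n = 1, 2, …).
For the next term, n = 5, so the run lengths are 15, 14, 11, 12.

qqqqqqqqqqqqqqqvvvvvvvvvvvvvvkkkkkkkkkkktttttttttttt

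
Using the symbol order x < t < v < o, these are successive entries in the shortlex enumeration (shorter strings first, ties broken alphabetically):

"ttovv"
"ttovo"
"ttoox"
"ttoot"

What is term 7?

Advancing 3 positions from ttoot through ttoot → ttoov → ttooo reaches term 7.

tvxxx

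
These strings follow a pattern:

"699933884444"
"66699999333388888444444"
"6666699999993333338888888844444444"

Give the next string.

666666699999999933333333888888888884444444444

Each string has the form 6^{2n-1} 9^{2n+1} 3^{2n} 8^{3n-1} 4^{2n+2} (n = 1, 2, …).
At n = 4 the blocks have lengths 7, 9, 8, 11, 10.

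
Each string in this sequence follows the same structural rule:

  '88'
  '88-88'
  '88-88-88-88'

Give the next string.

s(k+1) = s(k)·-·s(k) — each term doubles the last with '-' between the halves.
Doubling 88-88-88-88 with '-' between the halves:

88-88-88-88-88-88-88-88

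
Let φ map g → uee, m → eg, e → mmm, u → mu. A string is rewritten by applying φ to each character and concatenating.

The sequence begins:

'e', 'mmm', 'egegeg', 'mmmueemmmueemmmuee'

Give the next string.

egegegmummmmmmegegegmummmmmmegegegmummmmmm

Applying the rule to each of the 18 symbols of mmmueemmmueemmmuee gives the pieces eg eg eg mu mmm mmm eg eg eg mu mmm mmm eg eg eg mu mmm mmm, which concatenate to the answer.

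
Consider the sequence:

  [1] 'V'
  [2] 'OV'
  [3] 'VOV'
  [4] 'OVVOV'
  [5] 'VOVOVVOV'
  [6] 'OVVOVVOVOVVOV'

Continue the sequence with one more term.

VOVOVVOVOVVOVVOVOVVOV

Each term (from the third on) is the two preceding terms concatenated in order: term 3 = V·OV = VOV.
Continuing: VOVOVVOV · OVVOVVOVOVVOV gives term 7.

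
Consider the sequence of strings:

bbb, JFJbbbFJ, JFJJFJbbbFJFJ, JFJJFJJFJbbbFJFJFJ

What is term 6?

Every step adds JFJ to the front and FJ to the end of the previous string.
From JFJJFJJFJbbbFJFJFJ, 2 further steps: JFJJFJJFJbbbFJFJFJ → JFJJFJJFJJFJbbbFJFJFJFJ → (answer).

JFJJFJJFJJFJJFJbbbFJFJFJFJFJ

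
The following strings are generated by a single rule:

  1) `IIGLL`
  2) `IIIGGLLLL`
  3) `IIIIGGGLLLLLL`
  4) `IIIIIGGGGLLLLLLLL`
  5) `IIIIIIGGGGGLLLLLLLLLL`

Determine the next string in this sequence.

IIIIIIIGGGGGGLLLLLLLLLLLL

The n-th term is n+1 I's then n G's then 2n L's (n = 1, 2, …).
Setting n = 6 gives 7, 6, 12 characters in each block.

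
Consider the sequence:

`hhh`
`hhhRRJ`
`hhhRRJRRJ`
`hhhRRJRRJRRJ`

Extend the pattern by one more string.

The strings grow by a fixed suffix RRJ each time.
So the next term is hhhRRJRRJRRJ·RRJ.

hhhRRJRRJRRJRRJ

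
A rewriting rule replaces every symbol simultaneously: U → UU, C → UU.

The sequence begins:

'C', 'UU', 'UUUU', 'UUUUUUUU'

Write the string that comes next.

UUUUUUUUUUUUUUUU

Rewriting each symbol of UUUUUUUU: U→UU, U→UU, U→UU, U→UU, U→UU, U→UU, U→UU, U→UU, which concatenates to UU UU UU UU UU UU UU UU.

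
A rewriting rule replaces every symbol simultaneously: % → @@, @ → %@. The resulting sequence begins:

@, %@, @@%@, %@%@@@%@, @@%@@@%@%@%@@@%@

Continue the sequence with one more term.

Applying the rule to each of the 16 symbols of @@%@@@%@%@%@@@%@ gives the pieces %@ %@ @@ %@ %@ %@ @@ %@ @@ %@ @@ %@ %@ %@ @@ %@, which concatenate to the answer.

%@%@@@%@%@%@@@%@@@%@@@%@%@%@@@%@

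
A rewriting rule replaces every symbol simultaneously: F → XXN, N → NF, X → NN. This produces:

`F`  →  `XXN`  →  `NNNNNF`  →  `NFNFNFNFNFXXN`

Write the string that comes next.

Rewriting the 13 symbols of NFNFNFNFNFXXN one by one yields NF XXN NF XXN NF XXN NF XXN NF XXN NN NN NF; concatenated:

NFXXNNFXXNNFXXNNFXXNNFXXNNNNNNF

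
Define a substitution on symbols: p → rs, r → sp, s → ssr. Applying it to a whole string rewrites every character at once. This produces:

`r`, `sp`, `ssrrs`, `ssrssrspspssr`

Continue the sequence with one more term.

Rewriting the 13 symbols of ssrssrspspssr one by one yields ssr ssr sp ssr ssr sp ssr rs ssr rs ssr ssr sp; concatenated:

ssrssrspssrssrspssrrsssrrsssrssrsp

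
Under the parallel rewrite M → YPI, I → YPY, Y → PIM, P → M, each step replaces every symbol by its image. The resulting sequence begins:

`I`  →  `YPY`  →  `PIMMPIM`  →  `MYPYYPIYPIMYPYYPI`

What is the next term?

YPIPIMMPIMPIMMYPYPIMMYPYYPIPIMMPIMPIMMYPY

φ(MYPYYPIYPIMYPYYPI) expands symbol-by-symbol to YPI PIM M PIM PIM M YPY PIM M YPY YPI PIM M PIM PIM M YPY; joining the 17 pieces gives the next term.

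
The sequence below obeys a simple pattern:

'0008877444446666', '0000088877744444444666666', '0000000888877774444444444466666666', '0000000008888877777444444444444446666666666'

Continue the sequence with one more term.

The n-th term is 2n-1 0's then n 8's then n 7's then 3n-1 4's then 2n 6's, where the shown terms are n = 2, 3, 4, 5.
Setting n = 6 gives 11, 6, 6, 17, 12 characters in each block.

0000000000088888877777744444444444444444666666666666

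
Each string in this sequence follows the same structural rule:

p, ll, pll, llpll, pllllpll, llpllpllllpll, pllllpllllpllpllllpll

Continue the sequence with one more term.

llpllpllllpllpllllpllllpllpllllpll

Each term (from the third on) is the two preceding terms concatenated in order: term 3 = p·ll = pll.
So term 8 is llpllpllllpll·pllllpllllpllpllllpll.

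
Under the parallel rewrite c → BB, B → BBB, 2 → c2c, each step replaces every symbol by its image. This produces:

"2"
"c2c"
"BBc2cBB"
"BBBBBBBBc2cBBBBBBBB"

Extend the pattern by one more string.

Rewriting the 19 symbols of BBBBBBBBc2cBBBBBBBB one by one yields BBB BBB BBB BBB BBB BBB BBB BBB BB c2c BB BBB BBB BBB BBB BBB BBB BBB BBB; concatenated:

BBBBBBBBBBBBBBBBBBBBBBBBBBc2cBBBBBBBBBBBBBBBBBBBBBBBBBB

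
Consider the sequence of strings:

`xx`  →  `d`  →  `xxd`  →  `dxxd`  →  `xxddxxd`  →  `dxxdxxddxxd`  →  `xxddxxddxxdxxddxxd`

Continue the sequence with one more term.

dxxdxxddxxdxxddxxddxxdxxddxxd

This is a Fibonacci-style word recurrence s(k) = s(k−2)·s(k−1): e.g. xx·d = xxd.
The next term joins dxxdxxddxxd and xxddxxddxxdxxddxxd.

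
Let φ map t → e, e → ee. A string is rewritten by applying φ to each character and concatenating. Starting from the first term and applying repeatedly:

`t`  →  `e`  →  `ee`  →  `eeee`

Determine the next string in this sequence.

Apply φ to eeee symbol by symbol: e→ee, e→ee, e→ee, e→ee; joined: ee ee ee ee.

eeeeeeee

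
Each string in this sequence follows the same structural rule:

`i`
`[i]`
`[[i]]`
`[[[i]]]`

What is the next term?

[[[[i]]]]

Each term wraps the previous one in [ on the left and ] on the right.
So the next term is [·[[[i]]]·].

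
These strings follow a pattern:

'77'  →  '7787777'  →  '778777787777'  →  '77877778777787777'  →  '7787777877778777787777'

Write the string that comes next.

Each term is the previous one with 77877 prepended.
One more step from 7787777877778777787777 gives the answer.

778777787777877778777787777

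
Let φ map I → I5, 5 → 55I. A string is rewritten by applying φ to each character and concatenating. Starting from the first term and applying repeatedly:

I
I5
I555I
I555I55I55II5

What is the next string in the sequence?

I555I55I55II555I55II555I55II5I555I

Applying the rule to each of the 13 symbols of I555I55I55II5 gives the pieces I5 55I 55I 55I I5 55I 55I I5 55I 55I I5 I5 55I, which concatenate to the answer.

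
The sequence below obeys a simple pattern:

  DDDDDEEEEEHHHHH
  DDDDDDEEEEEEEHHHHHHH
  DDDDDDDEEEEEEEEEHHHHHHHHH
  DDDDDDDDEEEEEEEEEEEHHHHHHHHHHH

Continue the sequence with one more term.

DDDDDDDDDEEEEEEEEEEEEEHHHHHHHHHHHHH

Each string has the form D^{n+3} E^{2n+1} H^{2n+1}, where the shown terms are n = 2, 3, 4, 5.
At n = 6 the blocks have lengths 9, 13, 13.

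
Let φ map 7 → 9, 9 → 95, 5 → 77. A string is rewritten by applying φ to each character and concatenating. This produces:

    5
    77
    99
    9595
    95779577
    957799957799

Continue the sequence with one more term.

Expanding 957799957799: 9→95, 5→77, 7→9, 7→9, 9→95, 9→95, 9→95, 5→77, 7→9, 7→9, 9→95, 9→95. Concatenated: 95 77 9 9 95 95 95 77 9 9 95 95.

95779995959577999595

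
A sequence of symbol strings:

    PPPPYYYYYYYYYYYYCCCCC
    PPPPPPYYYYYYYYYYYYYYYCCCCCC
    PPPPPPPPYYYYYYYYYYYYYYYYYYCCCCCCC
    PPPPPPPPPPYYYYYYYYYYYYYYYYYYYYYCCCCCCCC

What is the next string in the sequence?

Reading off run lengths: P runs 4, 6, 8, 10; Y runs 12, 15, 18, 21; C runs 5, 6, 7, 8 — each is linear in n, where the shown terms are n = 3, 4, 5, 6.
At n = 7 the blocks have lengths 12, 24, 9.

PPPPPPPPPPPPYYYYYYYYYYYYYYYYYYYYYYYYCCCCCCCCC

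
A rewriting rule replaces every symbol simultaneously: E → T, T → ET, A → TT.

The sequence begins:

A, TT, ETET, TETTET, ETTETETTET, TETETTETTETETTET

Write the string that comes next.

Rewriting the 16 symbols of TETETTETTETETTET one by one yields ET T ET T ET ET T ET ET T ET T ET ET T ET; concatenated:

ETTETTETETTETETTETTETETTET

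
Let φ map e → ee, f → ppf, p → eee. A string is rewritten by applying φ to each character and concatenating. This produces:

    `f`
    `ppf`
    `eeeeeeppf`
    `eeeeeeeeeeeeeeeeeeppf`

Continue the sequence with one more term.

eeeeeeeeeeeeeeeeeeeeeeeeeeeeeeeeeeeeeeeeeeppf

Replace each of the 21 characters of eeeeeeeeeeeeeeeeeeppf in place — ee ee ee ee ee ee ee ee ee ee ee ee ee ee ee ee ee ee eee eee ppf — and concatenate.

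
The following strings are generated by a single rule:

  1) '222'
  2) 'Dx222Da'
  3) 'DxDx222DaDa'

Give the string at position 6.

DxDxDxDxDx222DaDaDaDaDa

Every step adds Dx to the front and Da to the end of the previous string.
From DxDx222DaDa, 3 further steps: DxDx222DaDa → DxDxDx222DaDaDa → DxDxDxDx222DaDaDaDa → (answer).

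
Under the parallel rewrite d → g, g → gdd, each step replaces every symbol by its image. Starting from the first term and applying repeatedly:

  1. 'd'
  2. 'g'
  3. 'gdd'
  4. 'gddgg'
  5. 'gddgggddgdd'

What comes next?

gddgggddgddgddgggddgg

Rewriting each symbol of gddgggddgdd: g→gdd, d→g, d→g, g→gdd, g→gdd, g→gdd, d→g, d→g, g→gdd, d→g, d→g, which concatenates to gdd g g gdd gdd gdd g g gdd g g.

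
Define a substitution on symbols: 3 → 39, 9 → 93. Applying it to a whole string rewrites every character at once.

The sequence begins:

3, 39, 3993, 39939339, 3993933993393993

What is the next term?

39939339933939939339399339939339

Replace each of the 16 characters of 3993933993393993 in place — 39 93 93 39 93 39 39 93 93 39 39 93 39 93 93 39 — and concatenate.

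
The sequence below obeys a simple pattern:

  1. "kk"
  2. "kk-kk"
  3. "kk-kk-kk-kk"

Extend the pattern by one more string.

Every step duplicates the string with '-' between the halves.
So the next term is two copies of kk-kk-kk-kk with '-' between the halves.

kk-kk-kk-kk-kk-kk-kk-kk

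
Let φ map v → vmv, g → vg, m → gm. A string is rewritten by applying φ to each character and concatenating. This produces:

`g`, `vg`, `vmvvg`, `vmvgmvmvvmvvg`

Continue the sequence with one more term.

Applying the rule to each of the 13 symbols of vmvgmvmvvmvvg gives the pieces vmv gm vmv vg gm vmv gm vmv vmv gm vmv vmv vg, which concatenate to the answer.

vmvgmvmvvggmvmvgmvmvvmvgmvmvvmvvg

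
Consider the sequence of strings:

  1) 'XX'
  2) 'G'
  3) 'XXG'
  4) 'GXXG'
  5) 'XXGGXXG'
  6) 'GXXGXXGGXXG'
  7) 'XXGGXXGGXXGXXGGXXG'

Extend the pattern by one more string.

From term 3 onward, concatenate the second-to-last term with the last: XX·G = XXG, G·XXG = GXXG, …
So term 8 is GXXGXXGGXXG·XXGGXXGGXXGXXGGXXG.

GXXGXXGGXXGXXGGXXGGXXGXXGGXXG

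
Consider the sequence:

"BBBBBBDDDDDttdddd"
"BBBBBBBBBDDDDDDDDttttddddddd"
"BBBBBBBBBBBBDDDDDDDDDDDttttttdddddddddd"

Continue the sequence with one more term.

The n-th term is 3n+3 B's then 3n+2 D's then 2n t's then 3n+1 d's (n = 1, 2, …).
Setting n = 4 gives 15, 14, 8, 13 characters in each block.

BBBBBBBBBBBBBBBDDDDDDDDDDDDDDttttttttddddddddddddd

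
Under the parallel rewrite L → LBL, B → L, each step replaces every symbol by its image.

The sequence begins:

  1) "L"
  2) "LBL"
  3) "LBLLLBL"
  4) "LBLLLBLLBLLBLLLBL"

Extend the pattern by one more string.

LBLLLBLLBLLBLLLBLLBLLLBLLBLLLBLLBLLBLLLBL

Applying the rule to each of the 17 symbols of LBLLLBLLBLLBLLLBL gives the pieces LBL L LBL LBL LBL L LBL LBL L LBL LBL L LBL LBL LBL L LBL, which concatenate to the answer.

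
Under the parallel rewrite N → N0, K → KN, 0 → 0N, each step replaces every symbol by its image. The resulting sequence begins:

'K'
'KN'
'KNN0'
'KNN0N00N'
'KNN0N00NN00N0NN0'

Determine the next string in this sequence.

φ(KNN0N00NN00N0NN0) expands symbol-by-symbol to KN N0 N0 0N N0 0N 0N N0 N0 0N 0N N0 0N N0 N0 0N; joining the 16 pieces gives the next term.

KNN0N00NN00N0NN0N00N0NN00NN0N00N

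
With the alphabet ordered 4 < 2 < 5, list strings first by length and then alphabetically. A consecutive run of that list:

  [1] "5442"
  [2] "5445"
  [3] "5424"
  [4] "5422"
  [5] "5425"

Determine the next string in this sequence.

Find the rightmost character of 5425 below 5, bump it to the next letter, and reset everything to its right to 4.

5454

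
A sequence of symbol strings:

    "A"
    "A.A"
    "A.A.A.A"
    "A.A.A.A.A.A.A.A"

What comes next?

A.A.A.A.A.A.A.A.A.A.A.A.A.A.A.A

Every step duplicates the string with '.' between the halves.
One more doubling of A.A.A.A.A.A.A.A gives the answer.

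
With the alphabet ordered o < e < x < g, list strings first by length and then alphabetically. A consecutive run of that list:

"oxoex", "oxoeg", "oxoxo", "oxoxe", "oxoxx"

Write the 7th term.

Advancing 2 positions from oxoxx through oxoxx → oxoxg reaches term 7.

oxogo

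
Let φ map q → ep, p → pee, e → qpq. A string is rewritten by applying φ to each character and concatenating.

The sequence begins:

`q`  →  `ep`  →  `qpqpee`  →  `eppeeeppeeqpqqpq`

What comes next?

Applying the rule to each of the 16 symbols of eppeeeppeeqpqqpq gives the pieces qpq pee pee qpq qpq qpq pee pee qpq qpq ep pee ep ep pee ep, which concatenate to the answer.

qpqpeepeeqpqqpqqpqpeepeeqpqqpqeppeeepeppeeep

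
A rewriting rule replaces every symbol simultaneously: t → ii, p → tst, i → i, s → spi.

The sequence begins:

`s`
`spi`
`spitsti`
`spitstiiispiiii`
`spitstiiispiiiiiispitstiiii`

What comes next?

Applying the rule to each of the 27 symbols of spitstiiispiiiiiispitstiiii gives the pieces spi tst i ii spi ii i i i spi tst i i i i i i spi tst i ii spi ii i i i i, which concatenate to the answer.

spitstiiispiiiiiispitstiiiiiispitstiiispiiiiiii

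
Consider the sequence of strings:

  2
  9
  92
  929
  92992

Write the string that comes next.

This is a Fibonacci-style word recurrence s(k) = s(k−1)·s(k−2): e.g. 9·2 = 92.
Continuing: 92992 · 929 gives term 6.

92992929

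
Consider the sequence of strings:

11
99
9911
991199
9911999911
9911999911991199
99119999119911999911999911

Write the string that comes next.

From term 3 onward, concatenate the last term with the second-to-last: 99·11 = 9911, 9911·99 = 991199, …
The next term joins 99119999119911999911999911 and 9911999911991199.

991199991199119999119999119911999911991199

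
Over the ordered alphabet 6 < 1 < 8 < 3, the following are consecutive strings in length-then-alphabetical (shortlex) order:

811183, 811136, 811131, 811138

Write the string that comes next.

Treat 811138 as a base-4 numeral over the given alphabet and add one, carrying through any trailing 3's.

811133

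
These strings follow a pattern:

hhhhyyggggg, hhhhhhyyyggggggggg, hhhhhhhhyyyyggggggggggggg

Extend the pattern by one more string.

Term n consists of 2n+2 h's, followed by n+1 y's, followed by 4n+1 g's (n = 1, 2, …).
Setting n = 4 gives 10, 5, 17 characters in each block.

hhhhhhhhhhyyyyyggggggggggggggggg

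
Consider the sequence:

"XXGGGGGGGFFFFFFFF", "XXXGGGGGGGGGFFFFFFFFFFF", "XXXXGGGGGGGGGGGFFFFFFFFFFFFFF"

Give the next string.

Term n consists of n-1 X's, followed by 2n+1 G's, followed by 3n-1 F's, where the shown terms are n = 3, 4, 5.
Setting n = 6 gives 5, 13, 17 characters in each block.

XXXXXGGGGGGGGGGGGGFFFFFFFFFFFFFFFFF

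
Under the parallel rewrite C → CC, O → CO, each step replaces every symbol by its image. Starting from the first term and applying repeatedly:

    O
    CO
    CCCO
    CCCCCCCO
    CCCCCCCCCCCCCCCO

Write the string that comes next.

Replace each of the 16 characters of CCCCCCCCCCCCCCCO in place — CC CC CC CC CC CC CC CC CC CC CC CC CC CC CC CO — and concatenate.

CCCCCCCCCCCCCCCCCCCCCCCCCCCCCCCO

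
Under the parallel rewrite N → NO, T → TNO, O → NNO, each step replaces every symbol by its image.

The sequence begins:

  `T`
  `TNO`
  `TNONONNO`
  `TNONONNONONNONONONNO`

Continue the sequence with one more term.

Rewriting the 20 symbols of TNONONNONONNONONONNO one by one yields TNO NO NNO NO NNO NO NO NNO NO NNO NO NO NNO NO NNO NO NNO NO NO NNO; concatenated:

TNONONNONONNONONONNONONNONONONNONONNONONNONONONNO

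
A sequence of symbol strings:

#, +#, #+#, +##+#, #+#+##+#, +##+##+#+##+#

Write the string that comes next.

#+#+##+#+##+##+#+##+#

Each term (from the third on) is the two preceding terms concatenated in order: term 3 = #·+# = #+#.
The next term joins #+#+##+# and +##+##+#+##+#.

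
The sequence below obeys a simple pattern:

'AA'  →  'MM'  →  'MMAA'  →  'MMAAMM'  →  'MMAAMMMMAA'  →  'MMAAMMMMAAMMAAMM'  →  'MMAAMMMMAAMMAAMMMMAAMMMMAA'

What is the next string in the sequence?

From term 3 onward, concatenate the last term with the second-to-last: MM·AA = MMAA, MMAA·MM = MMAAMM, …
The next term joins MMAAMMMMAAMMAAMMMMAAMMMMAA and MMAAMMMMAAMMAAMM.

MMAAMMMMAAMMAAMMMMAAMMMMAAMMAAMMMMAAMMAAMM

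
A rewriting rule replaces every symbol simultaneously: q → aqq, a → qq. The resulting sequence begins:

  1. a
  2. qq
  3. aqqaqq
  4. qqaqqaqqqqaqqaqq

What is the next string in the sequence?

Rewriting the 16 symbols of qqaqqaqqqqaqqaqq one by one yields aqq aqq qq aqq aqq qq aqq aqq aqq aqq qq aqq aqq qq aqq aqq; concatenated:

aqqaqqqqaqqaqqqqaqqaqqaqqaqqqqaqqaqqqqaqqaqq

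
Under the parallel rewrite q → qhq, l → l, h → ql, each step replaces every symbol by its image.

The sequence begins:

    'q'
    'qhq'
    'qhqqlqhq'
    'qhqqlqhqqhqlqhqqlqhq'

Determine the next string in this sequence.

Replace each of the 20 characters of qhqqlqhqqhqlqhqqlqhq in place — qhq ql qhq qhq l qhq ql qhq qhq ql qhq l qhq ql qhq qhq l qhq ql qhq — and concatenate.

qhqqlqhqqhqlqhqqlqhqqhqqlqhqlqhqqlqhqqhqlqhqqlqhq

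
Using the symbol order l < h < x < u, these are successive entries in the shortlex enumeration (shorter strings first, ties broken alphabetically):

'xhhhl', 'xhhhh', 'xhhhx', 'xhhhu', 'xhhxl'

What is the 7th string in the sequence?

Advancing 2 positions from xhhxl through xhhxl → xhhxh reaches term 7.

xhhxx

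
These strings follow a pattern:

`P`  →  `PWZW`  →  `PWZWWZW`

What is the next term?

PWZWWZWWZW

Each term is the previous one with WZW appended.
One more step from PWZWWZW gives the answer.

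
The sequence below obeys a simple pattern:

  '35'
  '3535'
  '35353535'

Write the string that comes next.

Each string is two copies of the previous one concatenated.
One more doubling of 35353535 gives the answer.

3535353535353535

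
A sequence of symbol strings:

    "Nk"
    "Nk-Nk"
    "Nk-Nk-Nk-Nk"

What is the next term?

Nk-Nk-Nk-Nk-Nk-Nk-Nk-Nk

s(k+1) = s(k)·-·s(k) — each term doubles the last with '-' between the halves.
So the next term is two copies of Nk-Nk-Nk-Nk with '-' between the halves.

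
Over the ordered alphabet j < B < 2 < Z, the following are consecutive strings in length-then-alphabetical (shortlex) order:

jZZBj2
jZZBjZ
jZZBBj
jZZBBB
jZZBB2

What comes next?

The successor of jZZBB2 increments the rightmost position that isn't already Z and resets every position after it to j.

jZZBBZ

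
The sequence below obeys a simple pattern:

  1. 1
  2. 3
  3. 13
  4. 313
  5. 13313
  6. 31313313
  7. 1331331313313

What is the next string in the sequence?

From term 3 onward, concatenate the second-to-last term with the last: 1·3 = 13, 3·13 = 313, …
Continuing: 31313313 · 1331331313313 gives term 8.

313133131331331313313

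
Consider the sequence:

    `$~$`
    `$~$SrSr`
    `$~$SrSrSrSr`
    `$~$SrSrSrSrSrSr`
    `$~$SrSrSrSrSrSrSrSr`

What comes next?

The strings grow by a fixed suffix SrSr each time.
Applying this once more to $~$SrSrSrSrSrSrSrSr:

$~$SrSrSrSrSrSrSrSrSrSr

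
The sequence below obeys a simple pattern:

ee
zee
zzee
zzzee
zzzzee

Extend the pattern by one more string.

Each term is the previous one with z prepended.
Applying this once more to zzzzee:

zzzzzee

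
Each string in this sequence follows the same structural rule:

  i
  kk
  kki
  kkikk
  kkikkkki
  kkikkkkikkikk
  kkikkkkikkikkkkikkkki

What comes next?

kkikkkkikkikkkkikkkkikkikkkkikkikk

Each term (from the third on) is the previous term followed by the one before it: term 3 = kk·i = kki.
The next term joins kkikkkkikkikkkkikkkki and kkikkkkikkikk.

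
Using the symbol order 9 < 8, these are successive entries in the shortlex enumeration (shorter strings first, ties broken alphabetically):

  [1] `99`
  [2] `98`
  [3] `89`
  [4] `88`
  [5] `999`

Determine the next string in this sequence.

Find the rightmost character of 999 below 8, bump it to the next letter, and reset everything to its right to 9.

998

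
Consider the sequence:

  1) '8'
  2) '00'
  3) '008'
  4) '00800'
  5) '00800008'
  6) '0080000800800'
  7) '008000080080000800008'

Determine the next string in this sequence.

This is a Fibonacci-style word recurrence s(k) = s(k−1)·s(k−2): e.g. 00·8 = 008.
The next term joins 008000080080000800008 and 0080000800800.

0080000800800008000080080000800800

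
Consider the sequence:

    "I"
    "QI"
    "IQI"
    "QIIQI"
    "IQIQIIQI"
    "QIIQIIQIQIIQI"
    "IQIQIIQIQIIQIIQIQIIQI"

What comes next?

Each term (from the third on) is the two preceding terms concatenated in order: term 3 = I·QI = IQI.
So term 8 is QIIQIIQIQIIQI·IQIQIIQIQIIQIIQIQIIQI.

QIIQIIQIQIIQIIQIQIIQIQIIQIIQIQIIQI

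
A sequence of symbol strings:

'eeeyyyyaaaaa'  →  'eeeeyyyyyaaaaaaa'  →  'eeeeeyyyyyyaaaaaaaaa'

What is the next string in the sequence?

Term n consists of n e's, followed by n+1 y's, followed by 2n-1 a's, where the shown terms are n = 3, 4, 5.
Setting n = 6 gives 6, 7, 11 characters in each block.

eeeeeeyyyyyyyaaaaaaaaaaa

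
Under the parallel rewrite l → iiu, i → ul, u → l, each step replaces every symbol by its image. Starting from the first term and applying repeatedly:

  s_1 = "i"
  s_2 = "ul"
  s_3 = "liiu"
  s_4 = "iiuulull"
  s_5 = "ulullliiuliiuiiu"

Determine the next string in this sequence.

Replace each of the 16 characters of ulullliiuliiuiiu in place — l iiu l iiu iiu iiu ul ul l iiu ul ul l ul ul l — and concatenate.

liiuliiuiiuiiuululliiuulullulull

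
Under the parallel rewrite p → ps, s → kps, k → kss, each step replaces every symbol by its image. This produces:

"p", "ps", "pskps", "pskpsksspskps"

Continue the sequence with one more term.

Replace each of the 13 characters of pskpsksspskps in place — ps kps kss ps kps kss kps kps ps kps kss ps kps — and concatenate.

pskpsksspskpsksskpskpspskpsksspskps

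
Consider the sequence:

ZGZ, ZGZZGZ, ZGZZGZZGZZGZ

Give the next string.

s(k+1) = s(k)·s(k) — each term doubles the last.
Doubling ZGZZGZZGZZGZ:

ZGZZGZZGZZGZZGZZGZZGZZGZ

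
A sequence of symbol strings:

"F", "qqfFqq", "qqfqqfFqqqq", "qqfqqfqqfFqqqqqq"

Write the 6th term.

s(k+1) = qqf·s(k)·qq, so each term gains qqf as a prefix and qq as a suffix.
From qqfqqfqqfFqqqqqq, 2 further steps: qqfqqfqqfFqqqqqq → qqfqqfqqfqqfFqqqqqqqq → (answer).

qqfqqfqqfqqfqqfFqqqqqqqqqq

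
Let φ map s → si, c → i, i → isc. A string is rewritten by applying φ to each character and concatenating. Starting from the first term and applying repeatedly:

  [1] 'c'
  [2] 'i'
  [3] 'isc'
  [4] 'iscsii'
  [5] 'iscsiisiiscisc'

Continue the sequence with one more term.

φ(iscsiisiiscisc) expands symbol-by-symbol to isc si i si isc isc si isc isc si i isc si i; joining the 14 pieces gives the next term.

iscsiisiisciscsiisciscsiiiscsii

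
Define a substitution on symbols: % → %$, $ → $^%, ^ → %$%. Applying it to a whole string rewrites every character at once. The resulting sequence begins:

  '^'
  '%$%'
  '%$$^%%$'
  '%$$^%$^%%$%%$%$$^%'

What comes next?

Rewriting the 18 symbols of %$$^%$^%%$%%$%$$^% one by one yields %$ $^% $^% %$% %$ $^% %$% %$ %$ $^% %$ %$ $^% %$ $^% $^% %$% %$; concatenated:

%$$^%$^%%$%%$$^%%$%%$%$$^%%$%$$^%%$$^%$^%%$%%$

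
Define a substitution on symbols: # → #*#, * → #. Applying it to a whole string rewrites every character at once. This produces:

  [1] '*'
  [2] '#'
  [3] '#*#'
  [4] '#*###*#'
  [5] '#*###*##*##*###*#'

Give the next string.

φ(#*###*##*##*###*#) expands symbol-by-symbol to #*# # #*# #*# #*# # #*# #*# # #*# #*# # #*# #*# #*# # #*#; joining the 17 pieces gives the next term.

#*###*##*##*###*##*###*##*###*##*##*###*#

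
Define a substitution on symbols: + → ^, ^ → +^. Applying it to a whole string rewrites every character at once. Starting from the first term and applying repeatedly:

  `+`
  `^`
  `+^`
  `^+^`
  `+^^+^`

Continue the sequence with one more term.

Rewriting each symbol of +^^+^: +→^, ^→+^, ^→+^, +→^, ^→+^, which concatenates to ^ +^ +^ ^ +^.

^+^+^^+^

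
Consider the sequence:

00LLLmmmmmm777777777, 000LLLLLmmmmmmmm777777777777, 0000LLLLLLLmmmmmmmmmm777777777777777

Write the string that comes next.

00000LLLLLLLLLmmmmmmmmmmmm777777777777777777

Each string has the form 0^{n} L^{2n-1} m^{2n+2} 7^{3n+3}, where the shown terms are n = 2, 3, 4.
At n = 5 the blocks have lengths 5, 9, 12, 18.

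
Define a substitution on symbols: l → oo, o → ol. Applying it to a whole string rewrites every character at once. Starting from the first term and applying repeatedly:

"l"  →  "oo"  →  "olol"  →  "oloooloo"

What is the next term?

olooolololooolol

Rewriting each symbol of oloooloo: o→ol, l→oo, o→ol, o→ol, o→ol, l→oo, o→ol, o→ol, which concatenates to ol oo ol ol ol oo ol ol.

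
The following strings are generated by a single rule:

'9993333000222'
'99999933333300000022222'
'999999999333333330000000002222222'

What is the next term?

9999999999993333333333000000000000222222222

The n-th term is 3n 9's then 2n+2 3's then 3n 0's then 2n+1 2's (n = 1, 2, …).
At n = 4 the blocks have lengths 12, 10, 12, 9.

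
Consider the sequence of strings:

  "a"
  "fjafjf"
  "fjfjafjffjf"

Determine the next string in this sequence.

fjfjfjafjffjffjf

Every step adds fj to the front and fjf to the end of the previous string.
So the next term is fj·fjfjafjffjf·fjf.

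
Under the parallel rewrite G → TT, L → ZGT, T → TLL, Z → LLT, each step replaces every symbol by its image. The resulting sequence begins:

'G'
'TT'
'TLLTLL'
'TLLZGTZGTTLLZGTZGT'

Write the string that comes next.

Rewriting the 18 symbols of TLLZGTZGTTLLZGTZGT one by one yields TLL ZGT ZGT LLT TT TLL LLT TT TLL TLL ZGT ZGT LLT TT TLL LLT TT TLL; concatenated:

TLLZGTZGTLLTTTTLLLLTTTTLLTLLZGTZGTLLTTTTLLLLTTTTLL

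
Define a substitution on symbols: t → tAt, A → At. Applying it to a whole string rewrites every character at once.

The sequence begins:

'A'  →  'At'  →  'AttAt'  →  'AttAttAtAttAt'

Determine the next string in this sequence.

Replace each of the 13 characters of AttAttAtAttAt in place — At tAt tAt At tAt tAt At tAt At tAt tAt At tAt — and concatenate.

AttAttAtAttAttAtAttAtAttAttAtAttAt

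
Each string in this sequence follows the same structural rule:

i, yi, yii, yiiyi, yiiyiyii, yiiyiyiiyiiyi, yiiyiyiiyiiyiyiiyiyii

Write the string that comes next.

yiiyiyiiyiiyiyiiyiyiiyiiyiyiiyiiyi

Each term (from the third on) is the previous term followed by the one before it: term 3 = yi·i = yii.
Continuing: yiiyiyiiyiiyiyiiyiyii · yiiyiyiiyiiyi gives term 8.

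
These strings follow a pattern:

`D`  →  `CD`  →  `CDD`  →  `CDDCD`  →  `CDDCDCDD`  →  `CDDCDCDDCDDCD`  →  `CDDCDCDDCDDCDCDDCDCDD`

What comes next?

CDDCDCDDCDDCDCDDCDCDDCDDCDCDDCDDCD

Each term (from the third on) is the previous term followed by the one before it: term 3 = CD·D = CDD.
So term 8 is CDDCDCDDCDDCDCDDCDCDD·CDDCDCDDCDDCD.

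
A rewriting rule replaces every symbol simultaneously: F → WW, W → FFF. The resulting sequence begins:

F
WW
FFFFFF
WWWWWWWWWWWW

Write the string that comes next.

Apply φ to WWWWWWWWWWWW symbol by symbol: W→FFF, W→FFF, W→FFF, W→FFF, W→FFF, W→FFF, W→FFF, W→FFF, W→FFF, W→FFF, W→FFF, W→FFF; joined: FFF FFF FFF FFF FFF FFF FFF FFF FFF FFF FFF FFF.

FFFFFFFFFFFFFFFFFFFFFFFFFFFFFFFFFFFF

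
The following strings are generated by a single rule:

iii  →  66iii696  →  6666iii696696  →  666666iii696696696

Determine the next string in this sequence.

Each term wraps the previous one in 66 on the left and 696 on the right.
One more step from 666666iii696696696 gives the answer.

66666666iii696696696696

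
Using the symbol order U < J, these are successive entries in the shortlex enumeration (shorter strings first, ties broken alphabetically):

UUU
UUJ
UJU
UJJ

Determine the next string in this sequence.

JUU

The successor of UJJ increments the rightmost position that isn't already J and resets every position after it to U.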